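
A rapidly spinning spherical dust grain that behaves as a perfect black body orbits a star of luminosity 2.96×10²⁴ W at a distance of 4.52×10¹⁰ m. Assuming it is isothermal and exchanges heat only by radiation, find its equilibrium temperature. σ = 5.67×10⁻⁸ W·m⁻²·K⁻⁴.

First find the stellar flux at distance d: S = L/(4πd²) = 2.96×10²⁴/(4π·(4.52×10¹⁰)²) = 115.3 W/m².
For an isothermal sphere, absorbed (1−a)S·πr² = emitted σ·4πr²·T⁴, so T⁴ = (1−a)S/(4σ).
T⁴ = 1.00·115.3/(4·5.67×10⁻⁸) = 5.083×10⁸ K⁴.

T ≈ 150 K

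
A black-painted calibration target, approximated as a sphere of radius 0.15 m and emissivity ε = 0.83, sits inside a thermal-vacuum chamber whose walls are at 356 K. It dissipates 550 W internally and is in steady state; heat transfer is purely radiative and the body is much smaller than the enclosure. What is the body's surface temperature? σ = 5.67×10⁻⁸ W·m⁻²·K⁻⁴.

T ≈ 489 K

For a small grey body in a large enclosure, net radiated power = εσA(T⁴ − T_w⁴).
Steady state: P = εσA(T⁴ − T_w⁴) with A = 4πr² = 0.2827 m².
T⁴ = P/(εσA) + T_w⁴ = 550/(0.83·5.67×10⁻⁸·0.2827) + (356)⁴
    = 4.133×10¹⁰ + 1.606×10¹⁰ = 5.740×10¹⁰ K⁴.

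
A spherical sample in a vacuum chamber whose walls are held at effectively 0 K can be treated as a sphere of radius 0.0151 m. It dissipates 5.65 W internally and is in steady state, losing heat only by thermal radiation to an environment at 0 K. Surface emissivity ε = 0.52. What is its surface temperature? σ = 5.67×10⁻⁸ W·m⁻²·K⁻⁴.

T ≈ 509 K

Steady state: internal power = radiated power, P = εσA T⁴.
Radiating area A = 4πr² = 0.002865 m².
T⁴ = P/(εσA) = 5.65/(0.52·5.67×10⁻⁸·0.002865) = 6.688×10¹⁰ K⁴.
T = (6.688×10¹⁰)^(1/4).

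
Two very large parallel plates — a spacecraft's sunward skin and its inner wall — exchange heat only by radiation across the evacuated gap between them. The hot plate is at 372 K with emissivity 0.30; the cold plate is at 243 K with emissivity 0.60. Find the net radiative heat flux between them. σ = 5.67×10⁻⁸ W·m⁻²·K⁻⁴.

For two infinite grey parallel plates, q = σ(T₁⁴ − T₂⁴)/(1/ε₁ + 1/ε₂ − 1).
T₁⁴ − T₂⁴ = 1.915×10¹⁰ − 3.487×10⁹ = 1.566×10¹⁰ K⁴.
1/ε₁ + 1/ε₂ − 1 = 3.333 + 1.667 − 1 = 4.000.
q = 5.67×10⁻⁸ × 1.566×10¹⁰ / 4.000.

q ≈ 222 W/m²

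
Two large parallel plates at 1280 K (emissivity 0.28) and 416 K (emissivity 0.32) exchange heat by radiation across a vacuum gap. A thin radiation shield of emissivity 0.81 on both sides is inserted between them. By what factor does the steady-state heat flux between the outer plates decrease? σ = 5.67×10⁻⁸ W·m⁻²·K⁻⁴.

factor ≈ 1.26

Without shield: q₀ = σΔ(T⁴)/(1/ε₁+1/ε₂−1) with denominator 5.696.
With shield the two gaps are in series; the resistances add: (1/ε₁+1/ε_s−1)+(1/ε_s+1/ε₂−1) = 3.806+3.360 = 7.166.
Heat-flux ratio q₀/q = 7.166/5.696.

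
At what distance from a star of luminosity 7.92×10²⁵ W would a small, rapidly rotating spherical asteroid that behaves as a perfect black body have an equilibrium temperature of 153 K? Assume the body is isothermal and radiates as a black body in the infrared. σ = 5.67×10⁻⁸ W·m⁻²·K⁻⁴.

For an isothermal black-emitting sphere, (1−a)S·πr² = σ·4πr²·T⁴ ⇒ S = 4σT⁴/(1−a).
S = 4·5.67×10⁻⁸·(153)⁴/1.00 = 124.3 W/m².
Flux falls as S = L/(4πd²), so d = √(L/(4πS)) = √(7.92×10²⁵/(4π·124.3)).

d ≈ 2.25×10¹¹ m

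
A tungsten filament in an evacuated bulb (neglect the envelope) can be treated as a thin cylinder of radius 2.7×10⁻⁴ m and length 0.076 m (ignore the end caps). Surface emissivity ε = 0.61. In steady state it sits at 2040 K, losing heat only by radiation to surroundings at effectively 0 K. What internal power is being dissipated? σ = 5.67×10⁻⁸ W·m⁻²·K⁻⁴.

Steady state: P = εσA T⁴.
A = 2πrL = 1.289×10⁻⁴ m²; T⁴ = (2040)⁴ = 1.732×10¹³ K⁴.
P = 0.61 × 5.67×10⁻⁸ × 1.289×10⁻⁴ × 1.732×10¹³.

P ≈ 77.2 W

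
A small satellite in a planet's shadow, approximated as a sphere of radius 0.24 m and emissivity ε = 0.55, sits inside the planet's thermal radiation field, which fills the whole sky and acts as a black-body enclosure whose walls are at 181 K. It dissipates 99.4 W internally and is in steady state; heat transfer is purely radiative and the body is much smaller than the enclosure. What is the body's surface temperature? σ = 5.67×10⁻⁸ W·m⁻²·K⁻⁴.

T ≈ 272 K

For a small grey body in a large enclosure, net radiated power = εσA(T⁴ − T_w⁴).
Steady state: P = εσA(T⁴ − T_w⁴) with A = 4πr² = 0.7238 m².
T⁴ = P/(εσA) + T_w⁴ = 99.4/(0.55·5.67×10⁻⁸·0.7238) + (181)⁴
    = 4.404×10⁹ + 1.073×10⁹ = 5.477×10⁹ K⁴.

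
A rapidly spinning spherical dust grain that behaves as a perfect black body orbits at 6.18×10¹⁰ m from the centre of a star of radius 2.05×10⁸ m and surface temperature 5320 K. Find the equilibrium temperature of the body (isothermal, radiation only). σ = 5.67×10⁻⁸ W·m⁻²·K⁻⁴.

T ≈ 217 K

The star's surface emits σT_*⁴; at distance d the flux is S = σT_*⁴(R_*/d)².
S = 5.67×10⁻⁸·(5320)⁴·(2.05×10⁸/6.18×10¹⁰)² = 499.8 W/m².
For an isothermal sphere T⁴ = (1−a)S/(4σ) = 2.204×10⁹ K⁴.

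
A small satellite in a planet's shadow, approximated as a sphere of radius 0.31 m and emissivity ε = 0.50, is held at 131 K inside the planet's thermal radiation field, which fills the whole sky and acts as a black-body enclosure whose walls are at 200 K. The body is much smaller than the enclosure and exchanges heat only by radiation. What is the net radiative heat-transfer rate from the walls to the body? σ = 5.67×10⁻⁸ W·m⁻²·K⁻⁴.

For a small grey body in a large enclosure: P_net = εσA(T_body⁴ − T_wall⁴).
A = 4πr² = 1.208 m²; T_body⁴ − T_wall⁴ = 2.945×10⁸ − 1.600×10⁹ = -1.306×10⁹ K⁴.
|P_net| = 0.50·5.67×10⁻⁸·1.208·1.306×10⁹.

P_net ≈ 44.7 W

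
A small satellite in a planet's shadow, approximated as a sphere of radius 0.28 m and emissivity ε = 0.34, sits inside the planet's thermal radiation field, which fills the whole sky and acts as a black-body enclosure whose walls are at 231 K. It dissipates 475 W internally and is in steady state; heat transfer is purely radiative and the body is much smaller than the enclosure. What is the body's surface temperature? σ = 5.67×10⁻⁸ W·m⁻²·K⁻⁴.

T ≈ 409 K

For a small grey body in a large enclosure, net radiated power = εσA(T⁴ − T_w⁴).
Steady state: P = εσA(T⁴ − T_w⁴) with A = 4πr² = 0.9852 m².
T⁴ = P/(εσA) + T_w⁴ = 475/(0.34·5.67×10⁻⁸·0.9852) + (231)⁴
    = 2.501×10¹⁰ + 2.847×10⁹ = 2.786×10¹⁰ K⁴.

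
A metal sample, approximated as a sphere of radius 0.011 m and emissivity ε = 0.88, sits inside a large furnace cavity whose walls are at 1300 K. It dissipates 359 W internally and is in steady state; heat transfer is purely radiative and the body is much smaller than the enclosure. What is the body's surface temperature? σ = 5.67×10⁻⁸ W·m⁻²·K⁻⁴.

For a small grey body in a large enclosure, net radiated power = εσA(T⁴ − T_w⁴).
Steady state: P = εσA(T⁴ − T_w⁴) with A = 4πr² = 0.001521 m².
T⁴ = P/(εσA) + T_w⁴ = 359/(0.88·5.67×10⁻⁸·0.001521) + (1300)⁴
    = 4.732×10¹² + 2.856×10¹² = 7.588×10¹² K⁴.

T ≈ 1660 K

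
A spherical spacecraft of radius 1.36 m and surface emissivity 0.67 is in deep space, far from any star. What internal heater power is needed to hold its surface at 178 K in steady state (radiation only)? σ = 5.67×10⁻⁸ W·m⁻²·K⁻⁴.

P = εσ·4πr²·T⁴.
4πr² = 23.24 m²; T⁴ = 1.004×10⁹ K⁴.
P = 0.67·5.67×10⁻⁸·23.24·1.004×10⁹.

P ≈ 886 W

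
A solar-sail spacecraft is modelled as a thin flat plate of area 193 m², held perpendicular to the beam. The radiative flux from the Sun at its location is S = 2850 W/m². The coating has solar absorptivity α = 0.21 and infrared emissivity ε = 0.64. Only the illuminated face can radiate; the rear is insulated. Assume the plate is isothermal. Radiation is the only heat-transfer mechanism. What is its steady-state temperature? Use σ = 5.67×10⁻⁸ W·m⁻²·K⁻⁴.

T ≈ 358 K

At equilibrium, absorbed power = emitted power.
Absorbing cross-section = A = 193.0 m²; emitting surface = A = 193.0 m² (ratio 1).
αS·A_cross = εσ·A_surf·T⁴  ⇒  T⁴ = αS/(ε·1σ).
T⁴ = 0.210·2850/(0.64·1·5.67×10⁻⁸) = 1.649×10¹⁰ K⁴.
T = (1.649×10¹⁰)^(1/4).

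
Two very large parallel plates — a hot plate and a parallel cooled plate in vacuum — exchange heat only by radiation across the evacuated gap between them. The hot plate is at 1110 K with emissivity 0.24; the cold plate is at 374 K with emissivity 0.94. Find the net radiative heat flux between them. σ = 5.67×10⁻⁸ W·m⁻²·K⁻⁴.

For two infinite grey parallel plates, q = σ(T₁⁴ − T₂⁴)/(1/ε₁ + 1/ε₂ − 1).
T₁⁴ − T₂⁴ = 1.518×10¹² − 1.957×10¹⁰ = 1.499×10¹² K⁴.
1/ε₁ + 1/ε₂ − 1 = 4.167 + 1.064 − 1 = 4.230.
q = 5.67×10⁻⁸ × 1.499×10¹² / 4.230.

q ≈ 20100 W/m²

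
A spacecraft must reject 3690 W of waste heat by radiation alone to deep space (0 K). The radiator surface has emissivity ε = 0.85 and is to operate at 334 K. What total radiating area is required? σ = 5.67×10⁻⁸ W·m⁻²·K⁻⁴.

A ≈ 6.15 m²

P = εσA T⁴ ⇒ A = P/(εσT⁴).
T⁴ = 1.244×10¹⁰ K⁴.
A = 3690/(0.85 × 5.67×10⁻⁸ × 1.244×10¹⁰).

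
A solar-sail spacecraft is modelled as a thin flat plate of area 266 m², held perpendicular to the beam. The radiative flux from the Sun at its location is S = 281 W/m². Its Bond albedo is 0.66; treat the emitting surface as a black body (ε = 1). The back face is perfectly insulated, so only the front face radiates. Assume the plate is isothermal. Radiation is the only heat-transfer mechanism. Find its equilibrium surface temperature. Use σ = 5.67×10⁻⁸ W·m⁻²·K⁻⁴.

At equilibrium, absorbed power = emitted power.
Absorbing cross-section = A = 266.0 m²; emitting surface = A = 266.0 m² (ratio 1).
(1−a)S·A_cross = εσ·A_surf·T⁴  ⇒  T⁴ = (1−a)S/(1σ).
T⁴ = 0.340·281/(1·5.67×10⁻⁸) = 1.685×10⁹ K⁴.
T = (1.685×10⁹)^(1/4).

T ≈ 203 K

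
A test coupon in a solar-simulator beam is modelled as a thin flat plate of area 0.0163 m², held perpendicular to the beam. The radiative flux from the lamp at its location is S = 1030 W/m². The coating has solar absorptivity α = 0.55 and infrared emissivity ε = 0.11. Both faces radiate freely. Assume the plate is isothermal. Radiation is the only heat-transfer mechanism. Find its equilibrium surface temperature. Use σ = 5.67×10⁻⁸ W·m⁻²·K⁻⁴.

T ≈ 462 K

At equilibrium, absorbed power = emitted power.
Absorbing cross-section = A = 0.01630 m²; emitting surface = 2A = 0.03260 m² (ratio 2).
αS·A_cross = εσ·A_surf·T⁴  ⇒  T⁴ = αS/(ε·2σ).
T⁴ = 0.550·1030/(0.11·2·5.67×10⁻⁸) = 4.541×10¹⁰ K⁴.
T = (4.541×10¹⁰)^(1/4).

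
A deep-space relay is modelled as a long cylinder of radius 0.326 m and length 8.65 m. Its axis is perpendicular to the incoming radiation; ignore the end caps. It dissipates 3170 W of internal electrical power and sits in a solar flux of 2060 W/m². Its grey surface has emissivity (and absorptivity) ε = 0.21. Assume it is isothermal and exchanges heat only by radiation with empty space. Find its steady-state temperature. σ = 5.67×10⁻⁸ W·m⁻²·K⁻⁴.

At steady state, absorbed solar power + internal power = radiated power.
Absorbed: α·S·A_cross = 0.21·2060·5.640 = 2440 W (cross-section 2rL).
Total input = 2440 + 3170 = 5610 W.
Radiated: εσ·A_surf·T⁴ with A_surf = 2πrL = 17.72 m².
T⁴ = 5610/(0.21·5.67×10⁻⁸·17.72) = 2.659×10¹⁰ K⁴.

T ≈ 404 K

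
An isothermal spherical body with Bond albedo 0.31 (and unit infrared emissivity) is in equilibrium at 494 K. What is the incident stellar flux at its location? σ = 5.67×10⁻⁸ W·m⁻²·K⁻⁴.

S ≈ 19600 W/m²

(1−a)S·πr² = σ·4πr²·T⁴ ⇒ S = 4σT⁴/(1−a).
S = 4·5.67×10⁻⁸·5.955×10¹⁰/0.690.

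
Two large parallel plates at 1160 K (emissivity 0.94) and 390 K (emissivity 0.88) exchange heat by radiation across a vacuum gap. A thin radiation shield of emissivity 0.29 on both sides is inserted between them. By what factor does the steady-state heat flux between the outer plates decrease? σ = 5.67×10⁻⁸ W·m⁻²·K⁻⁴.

Without shield: q₀ = σΔ(T⁴)/(1/ε₁+1/ε₂−1) with denominator 1.200.
With shield the two gaps are in series; the resistances add: (1/ε₁+1/ε_s−1)+(1/ε_s+1/ε₂−1) = 3.512+3.585 = 7.097.
Heat-flux ratio q₀/q = 7.097/1.200.

factor ≈ 5.91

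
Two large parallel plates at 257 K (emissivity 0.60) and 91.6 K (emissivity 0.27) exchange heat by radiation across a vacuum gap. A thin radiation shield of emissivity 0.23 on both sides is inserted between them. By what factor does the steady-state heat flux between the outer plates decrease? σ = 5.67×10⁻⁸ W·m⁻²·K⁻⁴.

Without shield: q₀ = σΔ(T⁴)/(1/ε₁+1/ε₂−1) with denominator 4.370.
With shield the two gaps are in series; the resistances add: (1/ε₁+1/ε_s−1)+(1/ε_s+1/ε₂−1) = 5.014+7.052 = 12.07.
Heat-flux ratio q₀/q = 12.07/4.370.

factor ≈ 2.76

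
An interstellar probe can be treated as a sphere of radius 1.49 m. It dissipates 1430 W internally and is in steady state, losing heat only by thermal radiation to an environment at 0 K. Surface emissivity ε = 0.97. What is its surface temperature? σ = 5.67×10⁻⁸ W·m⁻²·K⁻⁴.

Steady state: internal power = radiated power, P = εσA T⁴.
Radiating area A = 4πr² = 27.90 m².
T⁴ = P/(εσA) = 1430/(0.97·5.67×10⁻⁸·27.90) = 9.320×10⁸ K⁴.
T = (9.320×10⁸)^(1/4).

T ≈ 175 K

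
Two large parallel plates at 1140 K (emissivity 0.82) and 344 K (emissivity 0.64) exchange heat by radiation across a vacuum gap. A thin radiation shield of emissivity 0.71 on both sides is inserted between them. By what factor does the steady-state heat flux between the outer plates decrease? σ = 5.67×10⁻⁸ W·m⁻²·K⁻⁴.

factor ≈ 2.02

Without shield: q₀ = σΔ(T⁴)/(1/ε₁+1/ε₂−1) with denominator 1.782.
With shield the two gaps are in series; the resistances add: (1/ε₁+1/ε_s−1)+(1/ε_s+1/ε₂−1) = 1.628+1.971 = 3.599.
Heat-flux ratio q₀/q = 3.599/1.782.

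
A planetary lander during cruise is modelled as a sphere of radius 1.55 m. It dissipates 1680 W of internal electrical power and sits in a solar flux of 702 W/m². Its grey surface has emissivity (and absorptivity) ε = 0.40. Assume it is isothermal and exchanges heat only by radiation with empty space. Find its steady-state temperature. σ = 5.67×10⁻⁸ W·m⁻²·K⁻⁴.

At steady state, absorbed solar power + internal power = radiated power.
Absorbed: α·S·A_cross = 0.40·702·7.548 = 2119 W (cross-section πr²).
Total input = 2119 + 1680 = 3799 W.
Radiated: εσ·A_surf·T⁴ with A_surf = 4πr² = 30.19 m².
T⁴ = 3799/(0.40·5.67×10⁻⁸·30.19) = 5.549×10⁹ K⁴.

T ≈ 273 K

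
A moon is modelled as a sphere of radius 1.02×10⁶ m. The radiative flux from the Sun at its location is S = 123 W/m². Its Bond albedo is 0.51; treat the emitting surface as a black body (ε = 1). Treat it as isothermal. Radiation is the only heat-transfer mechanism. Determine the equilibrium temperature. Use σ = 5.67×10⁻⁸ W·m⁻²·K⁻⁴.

At equilibrium, absorbed power = emitted power.
Absorbing cross-section = πr² = 3.269×10¹² m²; emitting surface = 4πr² = 1.307×10¹³ m² (ratio 4).
(1−a)S·A_cross = εσ·A_surf·T⁴  ⇒  T⁴ = (1−a)S/(4σ).
T⁴ = 0.490·123/(4·5.67×10⁻⁸) = 2.657×10⁸ K⁴.
T = (2.657×10⁸)^(1/4).

T ≈ 128 K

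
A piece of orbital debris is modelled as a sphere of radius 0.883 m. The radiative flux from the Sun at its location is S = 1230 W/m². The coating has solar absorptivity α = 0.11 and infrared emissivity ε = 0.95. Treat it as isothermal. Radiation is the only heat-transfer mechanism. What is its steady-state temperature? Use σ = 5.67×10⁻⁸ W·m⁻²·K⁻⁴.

At equilibrium, absorbed power = emitted power.
Absorbing cross-section = πr² = 2.449 m²; emitting surface = 4πr² = 9.798 m² (ratio 4).
αS·A_cross = εσ·A_surf·T⁴  ⇒  T⁴ = αS/(ε·4σ).
T⁴ = 0.110·1230/(0.95·4·5.67×10⁻⁸) = 6.280×10⁸ K⁴.
T = (6.280×10⁸)^(1/4).

T ≈ 158 K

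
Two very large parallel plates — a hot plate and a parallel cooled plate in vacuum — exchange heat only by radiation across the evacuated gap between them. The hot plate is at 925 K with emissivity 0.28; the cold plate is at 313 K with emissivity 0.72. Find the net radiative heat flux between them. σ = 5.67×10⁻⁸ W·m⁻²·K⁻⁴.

For two infinite grey parallel plates, q = σ(T₁⁴ − T₂⁴)/(1/ε₁ + 1/ε₂ − 1).
T₁⁴ − T₂⁴ = 7.321×10¹¹ − 9.598×10⁹ = 7.225×10¹¹ K⁴.
1/ε₁ + 1/ε₂ − 1 = 3.571 + 1.389 − 1 = 3.960.
q = 5.67×10⁻⁸ × 7.225×10¹¹ / 3.960.

q ≈ 10300 W/m²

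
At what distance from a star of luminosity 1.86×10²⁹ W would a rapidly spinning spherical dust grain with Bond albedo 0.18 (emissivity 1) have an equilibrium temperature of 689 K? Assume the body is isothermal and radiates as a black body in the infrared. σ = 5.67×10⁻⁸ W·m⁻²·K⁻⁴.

d ≈ 4.87×10¹¹ m

For an isothermal black-emitting sphere, (1−a)S·πr² = σ·4πr²·T⁴ ⇒ S = 4σT⁴/(1−a).
S = 4·5.67×10⁻⁸·(689)⁴/0.820 = 62330 W/m².
Flux falls as S = L/(4πd²), so d = √(L/(4πS)) = √(1.86×10²⁹/(4π·62330)).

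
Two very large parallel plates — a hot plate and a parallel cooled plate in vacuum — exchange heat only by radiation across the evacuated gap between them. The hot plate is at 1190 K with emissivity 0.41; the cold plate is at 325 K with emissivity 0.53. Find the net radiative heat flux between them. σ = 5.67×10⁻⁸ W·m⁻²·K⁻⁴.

For two infinite grey parallel plates, q = σ(T₁⁴ − T₂⁴)/(1/ε₁ + 1/ε₂ − 1).
T₁⁴ − T₂⁴ = 2.005×10¹² − 1.116×10¹⁰ = 1.994×10¹² K⁴.
1/ε₁ + 1/ε₂ − 1 = 2.439 + 1.887 − 1 = 3.326.
q = 5.67×10⁻⁸ × 1.994×10¹² / 3.326.

q ≈ 34000 W/m²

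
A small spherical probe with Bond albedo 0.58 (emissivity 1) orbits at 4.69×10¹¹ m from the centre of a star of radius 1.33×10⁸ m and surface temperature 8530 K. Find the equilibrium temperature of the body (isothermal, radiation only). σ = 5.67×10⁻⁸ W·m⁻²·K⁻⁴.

The star's surface emits σT_*⁴; at distance d the flux is S = σT_*⁴(R_*/d)².
S = 5.67×10⁻⁸·(8530)⁴·(1.33×10⁸/4.69×10¹¹)² = 24.14 W/m².
For an isothermal sphere T⁴ = (1−a)S/(4σ) = 4.470×10⁷ K⁴.

T ≈ 81.8 K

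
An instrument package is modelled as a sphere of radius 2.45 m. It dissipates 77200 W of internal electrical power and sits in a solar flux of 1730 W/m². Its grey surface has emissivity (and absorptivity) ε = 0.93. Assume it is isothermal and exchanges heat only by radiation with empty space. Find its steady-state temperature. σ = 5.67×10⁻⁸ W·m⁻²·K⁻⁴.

At steady state, absorbed solar power + internal power = radiated power.
Absorbed: α·S·A_cross = 0.93·1730·18.86 = 30340 W (cross-section πr²).
Total input = 30340 + 77200 = 1.075×10⁵ W.
Radiated: εσ·A_surf·T⁴ with A_surf = 4πr² = 75.43 m².
T⁴ = 1.075×10⁵/(0.93·5.67×10⁻⁸·75.43) = 2.704×10¹⁰ K⁴.

T ≈ 405 K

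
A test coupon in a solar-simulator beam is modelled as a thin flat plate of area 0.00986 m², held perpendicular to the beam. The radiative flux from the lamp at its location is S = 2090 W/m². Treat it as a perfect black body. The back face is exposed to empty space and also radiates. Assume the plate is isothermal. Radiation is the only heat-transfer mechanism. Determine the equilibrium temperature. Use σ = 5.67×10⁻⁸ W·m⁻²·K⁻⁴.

T ≈ 368 K

At equilibrium, absorbed power = emitted power.
Absorbing cross-section = A = 0.009860 m²; emitting surface = 2A = 0.01972 m² (ratio 2).
S·A_cross = εσ·A_surf·T⁴  ⇒  T⁴ = S/(2σ).
T⁴ = 1.00·2090/(2·5.67×10⁻⁸) = 1.843×10¹⁰ K⁴.
T = (1.843×10¹⁰)^(1/4).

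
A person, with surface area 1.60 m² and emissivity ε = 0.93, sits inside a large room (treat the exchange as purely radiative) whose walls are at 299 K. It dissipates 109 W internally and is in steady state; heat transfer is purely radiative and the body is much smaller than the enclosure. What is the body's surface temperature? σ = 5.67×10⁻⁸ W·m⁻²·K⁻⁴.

T ≈ 310 K

For a small grey body in a large enclosure, net radiated power = εσA(T⁴ − T_w⁴).
Steady state: P = εσA(T⁴ − T_w⁴) with A = 1.60 m².
T⁴ = P/(εσA) + T_w⁴ = 109/(0.93·5.67×10⁻⁸·1.600) + (299)⁴
    = 1.292×10⁹ + 7.993×10⁹ = 9.284×10⁹ K⁴.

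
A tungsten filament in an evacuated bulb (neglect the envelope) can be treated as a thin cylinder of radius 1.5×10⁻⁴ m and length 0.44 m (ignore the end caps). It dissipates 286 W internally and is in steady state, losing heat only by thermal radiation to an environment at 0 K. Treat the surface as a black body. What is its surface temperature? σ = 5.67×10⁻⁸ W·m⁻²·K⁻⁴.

Steady state: internal power = radiated power, P = εσA T⁴.
Radiating area A = 2πrL = 4.147×10⁻⁴ m².
T⁴ = P/(εσA) = 286/(1.0·5.67×10⁻⁸·4.147×10⁻⁴) = 1.216×10¹³ K⁴.
T = (1.216×10¹³)^(1/4).

T ≈ 1870 K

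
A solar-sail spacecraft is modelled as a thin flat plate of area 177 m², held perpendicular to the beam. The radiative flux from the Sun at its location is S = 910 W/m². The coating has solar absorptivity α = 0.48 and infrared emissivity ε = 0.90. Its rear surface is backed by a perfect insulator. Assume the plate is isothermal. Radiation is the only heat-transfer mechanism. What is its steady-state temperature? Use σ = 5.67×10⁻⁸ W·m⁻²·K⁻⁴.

At equilibrium, absorbed power = emitted power.
Absorbing cross-section = A = 177.0 m²; emitting surface = A = 177.0 m² (ratio 1).
αS·A_cross = εσ·A_surf·T⁴  ⇒  T⁴ = αS/(ε·1σ).
T⁴ = 0.480·910/(0.90·1·5.67×10⁻⁸) = 8.560×10⁹ K⁴.
T = (8.560×10⁹)^(1/4).

T ≈ 304 K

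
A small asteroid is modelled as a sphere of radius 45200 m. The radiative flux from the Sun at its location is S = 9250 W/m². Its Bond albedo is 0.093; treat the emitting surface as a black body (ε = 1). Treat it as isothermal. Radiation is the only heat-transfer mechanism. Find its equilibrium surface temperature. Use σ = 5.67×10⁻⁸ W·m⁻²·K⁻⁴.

T ≈ 439 K

At equilibrium, absorbed power = emitted power.
Absorbing cross-section = πr² = 6.418×10⁹ m²; emitting surface = 4πr² = 2.567×10¹⁰ m² (ratio 4).
(1−a)S·A_cross = εσ·A_surf·T⁴  ⇒  T⁴ = (1−a)S/(4σ).
T⁴ = 0.907·9250/(4·5.67×10⁻⁸) = 3.699×10¹⁰ K⁴.
T = (3.699×10¹⁰)^(1/4).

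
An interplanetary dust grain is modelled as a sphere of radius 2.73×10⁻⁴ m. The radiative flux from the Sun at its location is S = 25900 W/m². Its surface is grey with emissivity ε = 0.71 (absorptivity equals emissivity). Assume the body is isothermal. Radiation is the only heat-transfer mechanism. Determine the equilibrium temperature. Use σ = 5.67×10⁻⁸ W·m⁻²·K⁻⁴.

T ≈ 581 K

At equilibrium, absorbed power = emitted power.
Absorbing cross-section = πr² = 2.341×10⁻⁷ m²; emitting surface = 4πr² = 9.366×10⁻⁷ m² (ratio 4).
εS·A_cross = εσ·A_surf·T⁴  ⇒  T⁴ = S/(4σ)   (ε cancels).
T⁴ = 25900/(4·5.67×10⁻⁸) = 1.142×10¹¹ K⁴.
T = (1.142×10¹¹)^(1/4).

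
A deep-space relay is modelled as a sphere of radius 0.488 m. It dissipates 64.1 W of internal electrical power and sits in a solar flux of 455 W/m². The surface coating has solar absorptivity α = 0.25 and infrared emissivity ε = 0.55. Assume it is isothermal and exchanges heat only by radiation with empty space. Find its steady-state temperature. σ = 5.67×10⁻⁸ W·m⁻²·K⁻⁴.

T ≈ 200 K

At steady state, absorbed solar power + internal power = radiated power.
Absorbed: α·S·A_cross = 0.25·455·0.7482 = 85.10 W (cross-section πr²).
Total input = 85.10 + 64.1 = 149.2 W.
Radiated: εσ·A_surf·T⁴ with A_surf = 4πr² = 2.993 m².
T⁴ = 149.2/(0.55·5.67×10⁻⁸·2.993) = 1.599×10⁹ K⁴.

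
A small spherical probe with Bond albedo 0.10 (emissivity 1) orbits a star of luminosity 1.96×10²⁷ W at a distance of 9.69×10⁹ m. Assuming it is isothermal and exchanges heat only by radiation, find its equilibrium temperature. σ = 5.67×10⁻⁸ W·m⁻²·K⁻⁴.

T ≈ 1600 K

First find the stellar flux at distance d: S = L/(4πd²) = 1.96×10²⁷/(4π·(9.69×10⁹)²) = 1.661×10⁶ W/m².
For an isothermal sphere, absorbed (1−a)S·πr² = emitted σ·4πr²·T⁴, so T⁴ = (1−a)S/(4σ).
T⁴ = 0.900·1.661×10⁶/(4·5.67×10⁻⁸) = 6.592×10¹² K⁴.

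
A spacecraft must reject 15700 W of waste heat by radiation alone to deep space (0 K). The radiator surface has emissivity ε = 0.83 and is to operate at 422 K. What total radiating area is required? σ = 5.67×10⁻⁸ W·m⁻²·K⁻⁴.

P = εσA T⁴ ⇒ A = P/(εσT⁴).
T⁴ = 3.171×10¹⁰ K⁴.
A = 15700/(0.83 × 5.67×10⁻⁸ × 3.171×10¹⁰).

A ≈ 10.5 m²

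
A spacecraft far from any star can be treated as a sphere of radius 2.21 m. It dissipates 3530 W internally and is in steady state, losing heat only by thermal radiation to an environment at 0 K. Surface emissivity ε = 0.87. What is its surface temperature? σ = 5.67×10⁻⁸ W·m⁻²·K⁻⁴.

T ≈ 185 K

Steady state: internal power = radiated power, P = εσA T⁴.
Radiating area A = 4πr² = 61.38 m².
T⁴ = P/(εσA) = 3530/(0.87·5.67×10⁻⁸·61.38) = 1.166×10⁹ K⁴.
T = (1.166×10⁹)^(1/4).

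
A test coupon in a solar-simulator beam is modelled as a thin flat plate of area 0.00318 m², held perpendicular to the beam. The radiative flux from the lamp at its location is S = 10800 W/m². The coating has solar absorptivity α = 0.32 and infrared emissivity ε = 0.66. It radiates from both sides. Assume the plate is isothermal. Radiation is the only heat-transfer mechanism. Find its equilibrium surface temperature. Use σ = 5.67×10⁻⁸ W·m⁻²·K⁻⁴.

At equilibrium, absorbed power = emitted power.
Absorbing cross-section = A = 0.003180 m²; emitting surface = 2A = 0.006360 m² (ratio 2).
αS·A_cross = εσ·A_surf·T⁴  ⇒  T⁴ = αS/(ε·2σ).
T⁴ = 0.320·10800/(0.66·2·5.67×10⁻⁸) = 4.618×10¹⁰ K⁴.
T = (4.618×10¹⁰)^(1/4).

T ≈ 464 K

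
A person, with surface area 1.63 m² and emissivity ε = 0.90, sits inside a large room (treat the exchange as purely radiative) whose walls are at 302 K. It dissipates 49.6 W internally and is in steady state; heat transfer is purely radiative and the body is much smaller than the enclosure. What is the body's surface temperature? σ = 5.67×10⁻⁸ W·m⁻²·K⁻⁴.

For a small grey body in a large enclosure, net radiated power = εσA(T⁴ − T_w⁴).
Steady state: P = εσA(T⁴ − T_w⁴) with A = 1.63 m².
T⁴ = P/(εσA) + T_w⁴ = 49.6/(0.90·5.67×10⁻⁸·1.630) + (302)⁴
    = 5.963×10⁸ + 8.318×10⁹ = 8.914×10⁹ K⁴.

T ≈ 307 K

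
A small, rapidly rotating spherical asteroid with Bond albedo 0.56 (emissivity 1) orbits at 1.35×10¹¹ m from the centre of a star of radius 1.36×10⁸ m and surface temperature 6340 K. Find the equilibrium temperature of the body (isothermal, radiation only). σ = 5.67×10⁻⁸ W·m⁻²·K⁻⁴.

T ≈ 116 K

The star's surface emits σT_*⁴; at distance d the flux is S = σT_*⁴(R_*/d)².
S = 5.67×10⁻⁸·(6340)⁴·(1.36×10⁸/1.35×10¹¹)² = 92.97 W/m².
For an isothermal sphere T⁴ = (1−a)S/(4σ) = 1.804×10⁸ K⁴.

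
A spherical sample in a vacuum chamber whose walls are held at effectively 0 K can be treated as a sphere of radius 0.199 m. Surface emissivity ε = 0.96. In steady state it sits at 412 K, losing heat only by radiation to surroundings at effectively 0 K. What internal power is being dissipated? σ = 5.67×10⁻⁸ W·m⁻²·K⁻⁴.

P ≈ 780 W

Steady state: P = εσA T⁴.
A = 4πr² = 0.4976 m²; T⁴ = (412)⁴ = 2.881×10¹⁰ K⁴.
P = 0.96 × 5.67×10⁻⁸ × 0.4976 × 2.881×10¹⁰.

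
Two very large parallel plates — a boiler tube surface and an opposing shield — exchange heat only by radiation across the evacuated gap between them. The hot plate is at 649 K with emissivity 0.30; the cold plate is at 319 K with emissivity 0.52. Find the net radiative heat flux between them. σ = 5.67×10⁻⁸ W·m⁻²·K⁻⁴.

q ≈ 2230 W/m²

For two infinite grey parallel plates, q = σ(T₁⁴ − T₂⁴)/(1/ε₁ + 1/ε₂ − 1).
T₁⁴ − T₂⁴ = 1.774×10¹¹ − 1.036×10¹⁰ = 1.671×10¹¹ K⁴.
1/ε₁ + 1/ε₂ − 1 = 3.333 + 1.923 − 1 = 4.256.
q = 5.67×10⁻⁸ × 1.671×10¹¹ / 4.256.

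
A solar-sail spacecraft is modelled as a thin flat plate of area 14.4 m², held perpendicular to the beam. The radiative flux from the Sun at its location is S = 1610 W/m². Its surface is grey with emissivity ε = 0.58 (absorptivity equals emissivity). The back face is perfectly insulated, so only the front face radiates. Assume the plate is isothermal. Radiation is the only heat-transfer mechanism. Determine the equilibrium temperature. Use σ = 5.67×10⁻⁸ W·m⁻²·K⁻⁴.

At equilibrium, absorbed power = emitted power.
Absorbing cross-section = A = 14.40 m²; emitting surface = A = 14.40 m² (ratio 1).
εS·A_cross = εσ·A_surf·T⁴  ⇒  T⁴ = S/(1σ)   (ε cancels).
T⁴ = 1610/(1·5.67×10⁻⁸) = 2.840×10¹⁰ K⁴.
T = (2.840×10¹⁰)^(1/4).

T ≈ 410 K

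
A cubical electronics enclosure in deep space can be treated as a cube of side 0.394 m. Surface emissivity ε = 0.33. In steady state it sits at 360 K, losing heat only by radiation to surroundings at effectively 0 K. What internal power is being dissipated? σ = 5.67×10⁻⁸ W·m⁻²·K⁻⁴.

Steady state: P = εσA T⁴.
A = 6L² = 0.9314 m²; T⁴ = (360)⁴ = 1.680×10¹⁰ K⁴.
P = 0.33 × 5.67×10⁻⁸ × 0.9314 × 1.680×10¹⁰.

P ≈ 293 W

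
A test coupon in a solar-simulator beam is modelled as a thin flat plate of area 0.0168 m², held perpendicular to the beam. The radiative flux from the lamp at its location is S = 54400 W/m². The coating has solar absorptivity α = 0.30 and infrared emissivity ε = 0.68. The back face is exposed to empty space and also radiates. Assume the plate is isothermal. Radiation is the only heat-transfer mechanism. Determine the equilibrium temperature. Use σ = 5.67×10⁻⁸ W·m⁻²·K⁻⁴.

T ≈ 678 K

At equilibrium, absorbed power = emitted power.
Absorbing cross-section = A = 0.01680 m²; emitting surface = 2A = 0.03360 m² (ratio 2).
αS·A_cross = εσ·A_surf·T⁴  ⇒  T⁴ = αS/(ε·2σ).
T⁴ = 0.300·54400/(0.68·2·5.67×10⁻⁸) = 2.116×10¹¹ K⁴.
T = (2.116×10¹¹)^(1/4).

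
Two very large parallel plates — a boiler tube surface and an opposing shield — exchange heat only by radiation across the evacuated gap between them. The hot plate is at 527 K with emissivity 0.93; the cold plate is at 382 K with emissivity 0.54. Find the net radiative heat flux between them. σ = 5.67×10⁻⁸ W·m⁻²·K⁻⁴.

q ≈ 1640 W/m²

For two infinite grey parallel plates, q = σ(T₁⁴ − T₂⁴)/(1/ε₁ + 1/ε₂ − 1).
T₁⁴ − T₂⁴ = 7.713×10¹⁰ − 2.129×10¹⁰ = 5.584×10¹⁰ K⁴.
1/ε₁ + 1/ε₂ − 1 = 1.075 + 1.852 − 1 = 1.927.
q = 5.67×10⁻⁸ × 5.584×10¹⁰ / 1.927.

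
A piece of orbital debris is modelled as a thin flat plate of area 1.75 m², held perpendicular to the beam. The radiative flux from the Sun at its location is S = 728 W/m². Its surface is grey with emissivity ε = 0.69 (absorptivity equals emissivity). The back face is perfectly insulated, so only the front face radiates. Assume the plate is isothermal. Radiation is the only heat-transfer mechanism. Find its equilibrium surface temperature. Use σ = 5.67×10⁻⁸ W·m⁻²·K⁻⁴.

T ≈ 337 K

At equilibrium, absorbed power = emitted power.
Absorbing cross-section = A = 1.750 m²; emitting surface = A = 1.750 m² (ratio 1).
εS·A_cross = εσ·A_surf·T⁴  ⇒  T⁴ = S/(1σ)   (ε cancels).
T⁴ = 728/(1·5.67×10⁻⁸) = 1.284×10¹⁰ K⁴.
T = (1.284×10¹⁰)^(1/4).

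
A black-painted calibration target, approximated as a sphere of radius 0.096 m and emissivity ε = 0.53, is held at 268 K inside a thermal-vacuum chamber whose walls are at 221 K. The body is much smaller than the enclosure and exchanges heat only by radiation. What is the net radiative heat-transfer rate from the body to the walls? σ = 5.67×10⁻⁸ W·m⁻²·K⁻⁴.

P_net ≈ 9.65 W

For a small grey body in a large enclosure: P_net = εσA(T_body⁴ − T_wall⁴).
A = 4πr² = 0.1158 m²; T_body⁴ − T_wall⁴ = 5.159×10⁹ − 2.385×10⁹ = 2.773×10⁹ K⁴.
|P_net| = 0.53·5.67×10⁻⁸·0.1158·2.773×10⁹.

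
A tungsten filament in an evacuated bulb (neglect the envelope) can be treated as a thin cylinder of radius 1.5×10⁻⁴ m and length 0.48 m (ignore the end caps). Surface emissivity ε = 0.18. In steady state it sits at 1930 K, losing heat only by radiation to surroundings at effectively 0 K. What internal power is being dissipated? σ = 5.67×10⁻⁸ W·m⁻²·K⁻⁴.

Steady state: P = εσA T⁴.
A = 2πrL = 4.524×10⁻⁴ m²; T⁴ = (1930)⁴ = 1.387×10¹³ K⁴.
P = 0.18 × 5.67×10⁻⁸ × 4.524×10⁻⁴ × 1.387×10¹³.

P ≈ 64.1 W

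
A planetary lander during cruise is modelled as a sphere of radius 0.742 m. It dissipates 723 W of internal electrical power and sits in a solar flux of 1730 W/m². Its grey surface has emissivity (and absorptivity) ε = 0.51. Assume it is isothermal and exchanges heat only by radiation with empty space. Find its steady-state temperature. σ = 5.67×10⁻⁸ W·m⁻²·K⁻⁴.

T ≈ 326 K

At steady state, absorbed solar power + internal power = radiated power.
Absorbed: α·S·A_cross = 0.51·1730·1.730 = 1526 W (cross-section πr²).
Total input = 1526 + 723 = 2249 W.
Radiated: εσ·A_surf·T⁴ with A_surf = 4πr² = 6.919 m².
T⁴ = 2249/(0.51·5.67×10⁻⁸·6.919) = 1.124×10¹⁰ K⁴.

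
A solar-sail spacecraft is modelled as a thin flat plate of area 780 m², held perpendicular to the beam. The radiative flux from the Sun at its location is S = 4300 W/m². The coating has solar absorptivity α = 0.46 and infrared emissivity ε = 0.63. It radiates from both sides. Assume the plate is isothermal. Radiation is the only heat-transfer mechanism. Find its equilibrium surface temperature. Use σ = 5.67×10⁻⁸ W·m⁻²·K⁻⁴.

T ≈ 408 K

At equilibrium, absorbed power = emitted power.
Absorbing cross-section = A = 780.0 m²; emitting surface = 2A = 1560 m² (ratio 2).
αS·A_cross = εσ·A_surf·T⁴  ⇒  T⁴ = αS/(ε·2σ).
T⁴ = 0.460·4300/(0.63·2·5.67×10⁻⁸) = 2.769×10¹⁰ K⁴.
T = (2.769×10¹⁰)^(1/4).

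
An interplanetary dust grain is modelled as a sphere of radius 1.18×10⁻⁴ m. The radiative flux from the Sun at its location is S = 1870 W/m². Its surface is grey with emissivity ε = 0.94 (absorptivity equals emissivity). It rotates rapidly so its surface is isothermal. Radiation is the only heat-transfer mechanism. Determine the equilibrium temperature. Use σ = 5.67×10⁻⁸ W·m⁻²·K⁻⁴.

T ≈ 301 K

At equilibrium, absorbed power = emitted power.
Absorbing cross-section = πr² = 4.374×10⁻⁸ m²; emitting surface = 4πr² = 1.750×10⁻⁷ m² (ratio 4).
εS·A_cross = εσ·A_surf·T⁴  ⇒  T⁴ = S/(4σ)   (ε cancels).
T⁴ = 1870/(4·5.67×10⁻⁸) = 8.245×10⁹ K⁴.
T = (8.245×10⁹)^(1/4).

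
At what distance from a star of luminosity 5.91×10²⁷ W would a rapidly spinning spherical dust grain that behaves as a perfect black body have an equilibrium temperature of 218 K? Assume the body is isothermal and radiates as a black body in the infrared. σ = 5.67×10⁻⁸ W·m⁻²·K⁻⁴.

For an isothermal black-emitting sphere, (1−a)S·πr² = σ·4πr²·T⁴ ⇒ S = 4σT⁴/(1−a).
S = 4·5.67×10⁻⁸·(218)⁴/1.00 = 512.2 W/m².
Flux falls as S = L/(4πd²), so d = √(L/(4πS)) = √(5.91×10²⁷/(4π·512.2)).

d ≈ 9.58×10¹¹ m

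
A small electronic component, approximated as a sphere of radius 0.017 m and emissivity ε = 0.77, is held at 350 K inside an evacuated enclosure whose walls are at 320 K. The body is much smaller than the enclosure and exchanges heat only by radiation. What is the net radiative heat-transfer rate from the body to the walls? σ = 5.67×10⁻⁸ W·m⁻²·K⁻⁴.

P_net ≈ 0.717 W

For a small grey body in a large enclosure: P_net = εσA(T_body⁴ − T_wall⁴).
A = 4πr² = 0.003632 m²; T_body⁴ − T_wall⁴ = 1.501×10¹⁰ − 1.049×10¹⁰ = 4.520×10⁹ K⁴.
|P_net| = 0.77·5.67×10⁻⁸·0.003632·4.520×10⁹.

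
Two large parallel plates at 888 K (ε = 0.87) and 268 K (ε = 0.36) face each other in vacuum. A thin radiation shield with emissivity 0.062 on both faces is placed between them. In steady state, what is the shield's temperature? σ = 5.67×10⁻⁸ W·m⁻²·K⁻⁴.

T_s ≈ 757 K

In steady state the net flux on the hot side equals that on the cold side.
σ(T₁⁴−T_s⁴)/D₁ = σ(T_s⁴−T₂⁴)/D₂, with D₁ = 1/ε₁+1/ε_s−1 = 16.28, D₂ = 1/ε_s+1/ε₂−1 = 17.91.
Solve for T_s⁴: T_s⁴ = (D₂·T₁⁴ + D₁·T₂⁴)/(D₁+D₂) = 3.282×10¹¹ K⁴.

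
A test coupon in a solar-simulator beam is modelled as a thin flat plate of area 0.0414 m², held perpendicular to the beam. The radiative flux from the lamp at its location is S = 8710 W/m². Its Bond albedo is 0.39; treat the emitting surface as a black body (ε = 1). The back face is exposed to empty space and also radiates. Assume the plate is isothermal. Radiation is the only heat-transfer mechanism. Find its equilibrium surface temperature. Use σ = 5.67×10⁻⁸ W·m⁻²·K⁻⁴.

T ≈ 465 K

At equilibrium, absorbed power = emitted power.
Absorbing cross-section = A = 0.04140 m²; emitting surface = 2A = 0.08280 m² (ratio 2).
(1−a)S·A_cross = εσ·A_surf·T⁴  ⇒  T⁴ = (1−a)S/(2σ).
T⁴ = 0.610·8710/(2·5.67×10⁻⁸) = 4.685×10¹⁰ K⁴.
T = (4.685×10¹⁰)^(1/4).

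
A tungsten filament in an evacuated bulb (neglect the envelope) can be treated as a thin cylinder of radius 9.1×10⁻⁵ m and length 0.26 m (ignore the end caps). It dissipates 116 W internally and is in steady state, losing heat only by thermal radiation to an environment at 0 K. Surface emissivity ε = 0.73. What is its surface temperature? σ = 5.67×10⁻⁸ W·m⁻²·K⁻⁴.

T ≈ 2080 K

Steady state: internal power = radiated power, P = εσA T⁴.
Radiating area A = 2πrL = 1.487×10⁻⁴ m².
T⁴ = P/(εσA) = 116/(0.73·5.67×10⁻⁸·1.487×10⁻⁴) = 1.885×10¹³ K⁴.
T = (1.885×10¹³)^(1/4).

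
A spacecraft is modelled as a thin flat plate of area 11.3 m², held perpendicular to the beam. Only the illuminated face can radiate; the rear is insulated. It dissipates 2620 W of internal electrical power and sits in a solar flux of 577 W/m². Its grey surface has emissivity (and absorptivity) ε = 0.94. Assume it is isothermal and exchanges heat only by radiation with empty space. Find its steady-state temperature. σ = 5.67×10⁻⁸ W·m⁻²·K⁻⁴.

At steady state, absorbed solar power + internal power = radiated power.
Absorbed: α·S·A_cross = 0.94·577·11.30 = 6129 W (cross-section A).
Total input = 6129 + 2620 = 8749 W.
Radiated: εσ·A_surf·T⁴ with A_surf = A = 11.30 m².
T⁴ = 8749/(0.94·5.67×10⁻⁸·11.30) = 1.453×10¹⁰ K⁴.

T ≈ 347 K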